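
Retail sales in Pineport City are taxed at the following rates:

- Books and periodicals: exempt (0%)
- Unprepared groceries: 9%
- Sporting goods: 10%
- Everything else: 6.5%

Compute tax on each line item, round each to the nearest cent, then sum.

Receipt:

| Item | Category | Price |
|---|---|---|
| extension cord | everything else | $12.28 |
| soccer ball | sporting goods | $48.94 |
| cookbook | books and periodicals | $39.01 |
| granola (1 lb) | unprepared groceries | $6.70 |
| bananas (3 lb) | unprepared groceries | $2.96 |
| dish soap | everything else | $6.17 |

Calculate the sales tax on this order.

Extension cord $12.28: everything else → 6.5% → $0.80
Soccer ball $48.94: sporting goods → 10% → $4.89
Cookbook $39.01: books and periodicals → 0% → $0.00
Granola (1 lb) $6.70: unprepared groceries → 9% → $0.60
Bananas (3 lb) $2.96: unprepared groceries → 9% → $0.27
Dish soap $6.17: everything else → 6.5% → $0.40
Total tax = $0.80 + $4.89 + $0.60 + $0.27 + $0.40 = $6.96

$6.96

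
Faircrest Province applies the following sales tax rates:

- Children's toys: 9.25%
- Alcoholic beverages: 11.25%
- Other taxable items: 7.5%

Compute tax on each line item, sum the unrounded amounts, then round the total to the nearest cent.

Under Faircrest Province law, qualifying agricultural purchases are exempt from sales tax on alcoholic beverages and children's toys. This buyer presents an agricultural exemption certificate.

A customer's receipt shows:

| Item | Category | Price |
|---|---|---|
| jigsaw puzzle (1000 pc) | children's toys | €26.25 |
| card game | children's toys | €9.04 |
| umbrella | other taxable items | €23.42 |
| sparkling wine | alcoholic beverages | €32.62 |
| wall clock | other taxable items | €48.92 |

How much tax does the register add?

€5.43

Jigsaw puzzle (1000 pc) €26.25: children's toys, buyer-exempt → 0% → €0.00
Card game €9.04: children's toys, buyer-exempt → 0% → €0.00
Umbrella €23.42: other taxable items → 7.5% → €1.7565
Sparkling wine €32.62: alcoholic beverages, buyer-exempt → 0% → €0.00
Wall clock €48.92: other taxable items → 7.5% → €3.669
Unrounded tax sum = €5.4255 → €5.43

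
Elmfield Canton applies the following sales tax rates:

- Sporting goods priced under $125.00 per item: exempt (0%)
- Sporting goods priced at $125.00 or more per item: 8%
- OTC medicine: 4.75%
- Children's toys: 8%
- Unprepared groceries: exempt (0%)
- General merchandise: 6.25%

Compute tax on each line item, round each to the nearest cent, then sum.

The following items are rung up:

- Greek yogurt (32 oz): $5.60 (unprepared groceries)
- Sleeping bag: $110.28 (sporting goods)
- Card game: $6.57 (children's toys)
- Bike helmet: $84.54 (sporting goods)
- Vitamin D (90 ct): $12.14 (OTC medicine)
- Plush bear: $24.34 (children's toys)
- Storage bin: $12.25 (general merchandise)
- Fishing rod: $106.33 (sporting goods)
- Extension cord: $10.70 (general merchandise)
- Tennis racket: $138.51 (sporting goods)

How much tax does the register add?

$15.58

Greek yogurt (32 oz) $5.60: unprepared groceries → 0% → $0.00
Sleeping bag $110.28: sporting goods, under $125.00 → 0% → $0.00
Card game $6.57: children's toys → 8% → $0.53
Bike helmet $84.54: sporting goods, under $125.00 → 0% → $0.00
Vitamin D (90 ct) $12.14: OTC medicine → 4.75% → $0.58
Plush bear $24.34: children's toys → 8% → $1.95
Storage bin $12.25: general merchandise → 6.25% → $0.77
Fishing rod $106.33: sporting goods, under $125.00 → 0% → $0.00
Extension cord $10.70: general merchandise → 6.25% → $0.67
Tennis racket $138.51: sporting goods, $125.00 or more → 8% → $11.08
Total tax = $0.53 + $0.58 + $1.95 + $0.77 + $0.67 + $11.08 = $15.58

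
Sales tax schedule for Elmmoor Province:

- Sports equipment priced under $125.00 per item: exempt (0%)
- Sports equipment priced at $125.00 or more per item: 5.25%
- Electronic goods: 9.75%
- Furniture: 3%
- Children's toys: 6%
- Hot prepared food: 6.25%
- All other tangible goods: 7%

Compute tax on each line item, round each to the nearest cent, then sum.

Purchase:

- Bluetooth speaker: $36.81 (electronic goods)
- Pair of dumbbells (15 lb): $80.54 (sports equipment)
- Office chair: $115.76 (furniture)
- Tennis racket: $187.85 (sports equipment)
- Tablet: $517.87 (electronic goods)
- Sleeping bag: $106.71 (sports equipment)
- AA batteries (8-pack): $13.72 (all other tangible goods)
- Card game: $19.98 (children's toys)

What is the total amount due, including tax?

Bluetooth speaker $36.81: electronic goods → 9.75% → $3.59
Pair of dumbbells (15 lb) $80.54: sports equipment, under $125.00 → 0% → $0.00
Office chair $115.76: furniture → 3% → $3.47
Tennis racket $187.85: sports equipment, $125.00 or more → 5.25% → $9.86
Tablet $517.87: electronic goods → 9.75% → $50.49
Sleeping bag $106.71: sports equipment, under $125.00 → 0% → $0.00
AA batteries (8-pack) $13.72: all other tangible goods → 7% → $0.96
Card game $19.98: children's toys → 6% → $1.20
Subtotal = $1079.24; tax = $69.57; total due = $1148.81

$1148.81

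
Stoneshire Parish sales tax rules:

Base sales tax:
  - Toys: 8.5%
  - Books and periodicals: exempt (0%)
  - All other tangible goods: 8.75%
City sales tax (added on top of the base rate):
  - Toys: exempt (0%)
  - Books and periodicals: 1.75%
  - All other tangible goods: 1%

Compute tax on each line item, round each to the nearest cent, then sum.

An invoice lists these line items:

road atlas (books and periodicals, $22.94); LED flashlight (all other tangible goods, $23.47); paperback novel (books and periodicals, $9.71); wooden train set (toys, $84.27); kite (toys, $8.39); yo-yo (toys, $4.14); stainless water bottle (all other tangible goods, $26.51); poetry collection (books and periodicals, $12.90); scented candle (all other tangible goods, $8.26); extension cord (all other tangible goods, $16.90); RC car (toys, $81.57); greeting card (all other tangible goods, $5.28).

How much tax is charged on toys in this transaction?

Wooden train set $84.27: toys → 8.5% + 0% city = 8.5% → $7.16
Kite $8.39: toys → 8.5% + 0% city = 8.5% → $0.71
Yo-yo $4.14: toys → 8.5% + 0% city = 8.5% → $0.35
RC car $81.57: toys → 8.5% + 0% city = 8.5% → $6.93
Tax on toys = $7.16 + $0.71 + $0.35 + $6.93 = $15.15

$15.15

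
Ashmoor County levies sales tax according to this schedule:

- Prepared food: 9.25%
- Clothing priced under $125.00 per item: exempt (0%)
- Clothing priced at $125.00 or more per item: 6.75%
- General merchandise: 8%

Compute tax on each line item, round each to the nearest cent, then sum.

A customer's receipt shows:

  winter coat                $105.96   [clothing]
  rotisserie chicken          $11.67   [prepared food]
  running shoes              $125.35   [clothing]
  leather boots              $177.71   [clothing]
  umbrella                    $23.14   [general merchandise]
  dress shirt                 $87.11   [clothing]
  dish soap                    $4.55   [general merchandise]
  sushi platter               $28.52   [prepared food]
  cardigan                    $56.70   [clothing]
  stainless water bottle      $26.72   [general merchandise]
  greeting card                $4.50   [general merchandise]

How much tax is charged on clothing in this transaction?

Winter coat $105.96: clothing, under $125.00 → 0% → $0.00
Running shoes $125.35: clothing, $125.00 or more → 6.75% → $8.46
Leather boots $177.71: clothing, $125.00 or more → 6.75% → $12.00
Dress shirt $87.11: clothing, under $125.00 → 0% → $0.00
Cardigan $56.70: clothing, under $125.00 → 0% → $0.00
Tax on clothing = $0.00 + $8.46 + $12.00 + $0.00 + $0.00 = $20.46

$20.46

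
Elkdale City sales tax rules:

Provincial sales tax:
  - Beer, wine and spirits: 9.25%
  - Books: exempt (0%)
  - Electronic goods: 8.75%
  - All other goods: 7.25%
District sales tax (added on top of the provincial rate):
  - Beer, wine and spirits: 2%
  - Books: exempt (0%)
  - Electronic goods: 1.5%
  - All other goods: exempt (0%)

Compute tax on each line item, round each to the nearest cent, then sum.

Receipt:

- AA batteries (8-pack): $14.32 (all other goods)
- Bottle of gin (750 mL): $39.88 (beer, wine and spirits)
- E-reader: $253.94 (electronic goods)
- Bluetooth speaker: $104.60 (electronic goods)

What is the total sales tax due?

$42.28

AA batteries (8-pack) $14.32: all other goods → 7.25% + 0% district = 7.25% → $1.04
Bottle of gin (750 mL) $39.88: beer, wine and spirits → 9.25% + 2% district = 11.25% → $4.49
E-reader $253.94: electronic goods → 8.75% + 1.5% district = 10.25% → $26.03
Bluetooth speaker $104.60: electronic goods → 8.75% + 1.5% district = 10.25% → $10.72
Total tax = $1.04 + $4.49 + $26.03 + $10.72 = $42.28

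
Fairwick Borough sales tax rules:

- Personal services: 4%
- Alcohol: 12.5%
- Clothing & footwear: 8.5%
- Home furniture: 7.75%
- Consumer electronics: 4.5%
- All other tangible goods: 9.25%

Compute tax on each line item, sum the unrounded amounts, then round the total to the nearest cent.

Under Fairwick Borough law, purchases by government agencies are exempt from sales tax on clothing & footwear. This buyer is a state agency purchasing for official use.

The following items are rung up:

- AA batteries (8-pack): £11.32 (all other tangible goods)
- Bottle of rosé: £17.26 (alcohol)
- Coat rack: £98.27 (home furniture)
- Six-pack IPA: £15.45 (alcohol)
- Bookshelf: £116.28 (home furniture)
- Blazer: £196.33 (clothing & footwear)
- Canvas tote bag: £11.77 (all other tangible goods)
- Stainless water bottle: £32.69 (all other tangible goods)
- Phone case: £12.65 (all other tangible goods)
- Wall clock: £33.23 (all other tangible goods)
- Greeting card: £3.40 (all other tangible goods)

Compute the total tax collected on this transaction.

£30.43

AA batteries (8-pack) £11.32: all other tangible goods → 9.25% → £1.0471
Bottle of rosé £17.26: alcohol → 12.5% → £2.1575
Coat rack £98.27: home furniture → 7.75% → £7.615925
Six-pack IPA £15.45: alcohol → 12.5% → £1.93125
Bookshelf £116.28: home furniture → 7.75% → £9.0117
Blazer £196.33: clothing & footwear, buyer-exempt → 0% → £0.00
Canvas tote bag £11.77: all other tangible goods → 9.25% → £1.088725
Stainless water bottle £32.69: all other tangible goods → 9.25% → £3.023825
Phone case £12.65: all other tangible goods → 9.25% → £1.170125
Wall clock £33.23: all other tangible goods → 9.25% → £3.073775
Greeting card £3.40: all other tangible goods → 9.25% → £0.3145
Unrounded tax sum = £30.434425 → £30.43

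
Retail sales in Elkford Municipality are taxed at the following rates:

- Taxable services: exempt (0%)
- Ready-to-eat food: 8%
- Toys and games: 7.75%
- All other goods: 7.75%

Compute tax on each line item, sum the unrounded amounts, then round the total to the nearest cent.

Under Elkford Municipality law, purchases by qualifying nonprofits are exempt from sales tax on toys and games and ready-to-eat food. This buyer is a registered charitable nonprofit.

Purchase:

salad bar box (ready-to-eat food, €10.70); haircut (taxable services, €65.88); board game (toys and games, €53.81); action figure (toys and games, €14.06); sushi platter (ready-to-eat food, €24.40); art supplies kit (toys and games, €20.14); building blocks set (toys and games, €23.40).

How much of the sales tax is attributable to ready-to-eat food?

€0.00

Salad bar box €10.70: ready-to-eat food, buyer-exempt → 0% → €0.00
Sushi platter €24.40: ready-to-eat food, buyer-exempt → 0% → €0.00
Tax on ready-to-eat food: unrounded sum = €0.00 → €0.00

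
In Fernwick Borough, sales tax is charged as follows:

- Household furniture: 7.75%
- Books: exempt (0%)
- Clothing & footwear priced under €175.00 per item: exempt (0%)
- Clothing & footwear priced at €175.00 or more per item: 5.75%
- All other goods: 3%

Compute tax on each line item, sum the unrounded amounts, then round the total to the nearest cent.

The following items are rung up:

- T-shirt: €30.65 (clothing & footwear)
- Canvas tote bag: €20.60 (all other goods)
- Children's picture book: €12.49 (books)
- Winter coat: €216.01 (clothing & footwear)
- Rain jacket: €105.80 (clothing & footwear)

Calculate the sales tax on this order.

€13.04

T-shirt €30.65: clothing & footwear, under €175.00 → 0% → €0.00
Canvas tote bag €20.60: all other goods → 3% → €0.618
Children's picture book €12.49: books → 0% → €0.00
Winter coat €216.01: clothing & footwear, €175.00 or more → 5.75% → €12.420575
Rain jacket €105.80: clothing & footwear, under €175.00 → 0% → €0.00
Unrounded tax sum = €13.038575 → €13.04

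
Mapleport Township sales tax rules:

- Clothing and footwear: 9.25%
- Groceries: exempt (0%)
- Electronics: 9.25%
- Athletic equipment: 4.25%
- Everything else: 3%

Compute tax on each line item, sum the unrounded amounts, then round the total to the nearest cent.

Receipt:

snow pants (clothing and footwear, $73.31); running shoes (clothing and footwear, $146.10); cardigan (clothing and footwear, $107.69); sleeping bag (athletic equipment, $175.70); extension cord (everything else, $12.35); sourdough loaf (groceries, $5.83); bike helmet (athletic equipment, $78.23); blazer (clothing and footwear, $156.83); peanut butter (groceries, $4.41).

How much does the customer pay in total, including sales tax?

Snow pants $73.31: clothing and footwear → 9.25% → $6.781175
Running shoes $146.10: clothing and footwear → 9.25% → $13.51425
Cardigan $107.69: clothing and footwear → 9.25% → $9.961325
Sleeping bag $175.70: athletic equipment → 4.25% → $7.46725
Extension cord $12.35: everything else → 3% → $0.3705
Sourdough loaf $5.83: groceries → 0% → $0.00
Bike helmet $78.23: athletic equipment → 4.25% → $3.324775
Blazer $156.83: clothing and footwear → 9.25% → $14.506775
Peanut butter $4.41: groceries → 0% → $0.00
Subtotal = $760.45; unrounded tax = $55.92605 → $55.93; total due = $816.38

$816.38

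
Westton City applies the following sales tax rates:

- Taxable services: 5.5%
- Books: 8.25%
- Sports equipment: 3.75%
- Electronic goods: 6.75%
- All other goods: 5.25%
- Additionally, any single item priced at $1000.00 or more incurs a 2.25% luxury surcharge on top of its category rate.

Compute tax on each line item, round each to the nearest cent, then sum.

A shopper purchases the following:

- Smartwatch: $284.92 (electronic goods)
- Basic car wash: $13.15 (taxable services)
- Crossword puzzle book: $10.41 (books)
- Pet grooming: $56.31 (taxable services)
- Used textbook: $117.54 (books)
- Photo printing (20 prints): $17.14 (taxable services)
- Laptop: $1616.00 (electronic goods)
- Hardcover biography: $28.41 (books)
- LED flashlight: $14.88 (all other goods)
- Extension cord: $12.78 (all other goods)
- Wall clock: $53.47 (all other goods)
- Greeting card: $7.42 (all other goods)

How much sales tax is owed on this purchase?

Smartwatch $284.92: electronic goods → 6.75% → $19.23
Basic car wash $13.15: taxable services → 5.5% → $0.72
Crossword puzzle book $10.41: books → 8.25% → $0.86
Pet grooming $56.31: taxable services → 5.5% → $3.10
Used textbook $117.54: books → 8.25% → $9.70
Photo printing (20 prints) $17.14: taxable services → 5.5% → $0.94
Laptop $1616.00: electronic goods → 6.75% + 2.25% surcharge = 9% → $145.44
Hardcover biography $28.41: books → 8.25% → $2.34
LED flashlight $14.88: all other goods → 5.25% → $0.78
Extension cord $12.78: all other goods → 5.25% → $0.67
Wall clock $53.47: all other goods → 5.25% → $2.81
Greeting card $7.42: all other goods → 5.25% → $0.39
Total tax = $19.23 + $0.72 + $0.86 + $3.10 + $9.70 + $0.94 + $145.44 + $2.34 + $0.78 + $0.67 + $2.81 + $0.39 = $186.98

$186.98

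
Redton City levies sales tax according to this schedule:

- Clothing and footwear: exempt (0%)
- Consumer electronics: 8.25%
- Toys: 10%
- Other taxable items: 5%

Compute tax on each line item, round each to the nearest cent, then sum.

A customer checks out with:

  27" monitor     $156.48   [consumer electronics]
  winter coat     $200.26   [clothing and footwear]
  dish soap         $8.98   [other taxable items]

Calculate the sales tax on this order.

27" monitor $156.48: consumer electronics → 8.25% → $12.91
Winter coat $200.26: clothing and footwear → 0% → $0.00
Dish soap $8.98: other taxable items → 5% → $0.45
Total tax = $12.91 + $0.45 = $13.36

$13.36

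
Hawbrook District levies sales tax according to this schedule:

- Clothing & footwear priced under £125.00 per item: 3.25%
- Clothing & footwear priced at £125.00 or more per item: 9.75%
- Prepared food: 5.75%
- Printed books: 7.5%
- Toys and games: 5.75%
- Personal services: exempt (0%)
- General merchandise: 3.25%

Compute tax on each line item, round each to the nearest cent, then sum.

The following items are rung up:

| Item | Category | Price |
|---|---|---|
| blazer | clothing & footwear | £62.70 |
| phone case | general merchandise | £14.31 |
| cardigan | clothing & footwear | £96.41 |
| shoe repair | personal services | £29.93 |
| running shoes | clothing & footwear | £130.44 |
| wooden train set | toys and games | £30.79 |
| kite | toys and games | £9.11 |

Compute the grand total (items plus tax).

Blazer £62.70: clothing & footwear, under £125.00 → 3.25% → £2.04
Phone case £14.31: general merchandise → 3.25% → £0.47
Cardigan £96.41: clothing & footwear, under £125.00 → 3.25% → £3.13
Shoe repair £29.93: personal services → 0% → £0.00
Running shoes £130.44: clothing & footwear, £125.00 or more → 9.75% → £12.72
Wooden train set £30.79: toys and games → 5.75% → £1.77
Kite £9.11: toys and games → 5.75% → £0.52
Subtotal = £373.69; tax = £20.65; total due = £394.34

£394.34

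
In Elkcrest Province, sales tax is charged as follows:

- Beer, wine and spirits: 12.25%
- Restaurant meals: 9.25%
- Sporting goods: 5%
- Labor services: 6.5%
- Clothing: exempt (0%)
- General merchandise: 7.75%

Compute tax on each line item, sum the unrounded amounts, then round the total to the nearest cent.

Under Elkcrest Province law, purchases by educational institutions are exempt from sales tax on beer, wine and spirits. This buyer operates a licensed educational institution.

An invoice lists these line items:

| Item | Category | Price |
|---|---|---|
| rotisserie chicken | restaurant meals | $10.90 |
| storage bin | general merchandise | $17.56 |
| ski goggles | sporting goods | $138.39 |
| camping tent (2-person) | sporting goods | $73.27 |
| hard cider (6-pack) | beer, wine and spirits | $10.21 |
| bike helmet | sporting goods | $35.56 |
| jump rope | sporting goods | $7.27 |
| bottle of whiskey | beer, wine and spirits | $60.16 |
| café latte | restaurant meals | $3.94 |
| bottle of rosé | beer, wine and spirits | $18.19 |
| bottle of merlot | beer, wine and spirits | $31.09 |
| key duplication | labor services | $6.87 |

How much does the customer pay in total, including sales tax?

Rotisserie chicken $10.90: restaurant meals → 9.25% → $1.00825
Storage bin $17.56: general merchandise → 7.75% → $1.3609
Ski goggles $138.39: sporting goods → 5% → $6.9195
Camping tent (2-person) $73.27: sporting goods → 5% → $3.6635
Hard cider (6-pack) $10.21: beer, wine and spirits, buyer-exempt → 0% → $0.00
Bike helmet $35.56: sporting goods → 5% → $1.778
Jump rope $7.27: sporting goods → 5% → $0.3635
Bottle of whiskey $60.16: beer, wine and spirits, buyer-exempt → 0% → $0.00
Café latte $3.94: restaurant meals → 9.25% → $0.36445
Bottle of rosé $18.19: beer, wine and spirits, buyer-exempt → 0% → $0.00
Bottle of merlot $31.09: beer, wine and spirits, buyer-exempt → 0% → $0.00
Key duplication $6.87: labor services → 6.5% → $0.44655
Subtotal = $413.41; unrounded tax = $15.90465 → $15.90; total due = $429.31

$429.31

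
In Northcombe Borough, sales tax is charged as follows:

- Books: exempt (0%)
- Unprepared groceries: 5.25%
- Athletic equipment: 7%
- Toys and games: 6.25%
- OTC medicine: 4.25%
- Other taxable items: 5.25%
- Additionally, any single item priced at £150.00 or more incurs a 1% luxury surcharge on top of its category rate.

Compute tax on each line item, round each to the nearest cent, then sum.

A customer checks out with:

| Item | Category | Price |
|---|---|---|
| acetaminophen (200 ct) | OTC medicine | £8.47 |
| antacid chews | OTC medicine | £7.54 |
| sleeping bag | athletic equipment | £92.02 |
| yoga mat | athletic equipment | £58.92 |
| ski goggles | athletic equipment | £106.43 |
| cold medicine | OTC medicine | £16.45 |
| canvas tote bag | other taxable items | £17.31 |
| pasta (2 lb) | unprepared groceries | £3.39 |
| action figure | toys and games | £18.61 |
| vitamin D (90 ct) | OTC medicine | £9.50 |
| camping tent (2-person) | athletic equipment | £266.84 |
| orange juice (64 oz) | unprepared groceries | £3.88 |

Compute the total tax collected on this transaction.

£43.59

Acetaminophen (200 ct) £8.47: OTC medicine → 4.25% → £0.36
Antacid chews £7.54: OTC medicine → 4.25% → £0.32
Sleeping bag £92.02: athletic equipment → 7% → £6.44
Yoga mat £58.92: athletic equipment → 7% → £4.12
Ski goggles £106.43: athletic equipment → 7% → £7.45
Cold medicine £16.45: OTC medicine → 4.25% → £0.70
Canvas tote bag £17.31: other taxable items → 5.25% → £0.91
Pasta (2 lb) £3.39: unprepared groceries → 5.25% → £0.18
Action figure £18.61: toys and games → 6.25% → £1.16
Vitamin D (90 ct) £9.50: OTC medicine → 4.25% → £0.40
Camping tent (2-person) £266.84: athletic equipment → 7% + 1% surcharge = 8% → £21.35
Orange juice (64 oz) £3.88: unprepared groceries → 5.25% → £0.20
Total tax = £0.36 + £0.32 + £6.44 + £4.12 + £7.45 + £0.70 + £0.91 + £0.18 + £1.16 + £0.40 + £21.35 + £0.20 = £43.59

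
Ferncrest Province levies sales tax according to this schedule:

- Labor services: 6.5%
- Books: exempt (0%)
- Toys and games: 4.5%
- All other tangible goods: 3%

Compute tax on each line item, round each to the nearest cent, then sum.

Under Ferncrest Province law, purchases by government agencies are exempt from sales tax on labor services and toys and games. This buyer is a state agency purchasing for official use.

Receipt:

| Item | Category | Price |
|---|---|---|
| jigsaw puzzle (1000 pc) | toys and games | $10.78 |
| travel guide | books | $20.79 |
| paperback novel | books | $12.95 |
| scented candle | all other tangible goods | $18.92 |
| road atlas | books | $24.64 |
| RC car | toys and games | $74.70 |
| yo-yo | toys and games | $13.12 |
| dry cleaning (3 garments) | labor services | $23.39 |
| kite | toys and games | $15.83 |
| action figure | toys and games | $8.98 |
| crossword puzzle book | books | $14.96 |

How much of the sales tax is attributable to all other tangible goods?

Scented candle $18.92: all other tangible goods → 3% → $0.57
Tax on all other tangible goods = $0.57

$0.57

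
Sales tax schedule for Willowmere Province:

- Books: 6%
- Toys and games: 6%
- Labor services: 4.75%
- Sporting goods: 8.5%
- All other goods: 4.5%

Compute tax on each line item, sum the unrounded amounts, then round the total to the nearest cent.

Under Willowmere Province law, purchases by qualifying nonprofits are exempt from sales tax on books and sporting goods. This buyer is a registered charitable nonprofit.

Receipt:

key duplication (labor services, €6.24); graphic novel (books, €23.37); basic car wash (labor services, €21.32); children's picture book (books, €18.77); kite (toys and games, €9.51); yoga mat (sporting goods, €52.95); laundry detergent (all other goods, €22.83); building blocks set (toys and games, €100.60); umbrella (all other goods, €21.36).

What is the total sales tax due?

Key duplication €6.24: labor services → 4.75% → €0.2964
Graphic novel €23.37: books, buyer-exempt → 0% → €0.00
Basic car wash €21.32: labor services → 4.75% → €1.0127
Children's picture book €18.77: books, buyer-exempt → 0% → €0.00
Kite €9.51: toys and games → 6% → €0.5706
Yoga mat €52.95: sporting goods, buyer-exempt → 0% → €0.00
Laundry detergent €22.83: all other goods → 4.5% → €1.02735
Building blocks set €100.60: toys and games → 6% → €6.036
Umbrella €21.36: all other goods → 4.5% → €0.9612
Unrounded tax sum = €9.90425 → €9.90

€9.90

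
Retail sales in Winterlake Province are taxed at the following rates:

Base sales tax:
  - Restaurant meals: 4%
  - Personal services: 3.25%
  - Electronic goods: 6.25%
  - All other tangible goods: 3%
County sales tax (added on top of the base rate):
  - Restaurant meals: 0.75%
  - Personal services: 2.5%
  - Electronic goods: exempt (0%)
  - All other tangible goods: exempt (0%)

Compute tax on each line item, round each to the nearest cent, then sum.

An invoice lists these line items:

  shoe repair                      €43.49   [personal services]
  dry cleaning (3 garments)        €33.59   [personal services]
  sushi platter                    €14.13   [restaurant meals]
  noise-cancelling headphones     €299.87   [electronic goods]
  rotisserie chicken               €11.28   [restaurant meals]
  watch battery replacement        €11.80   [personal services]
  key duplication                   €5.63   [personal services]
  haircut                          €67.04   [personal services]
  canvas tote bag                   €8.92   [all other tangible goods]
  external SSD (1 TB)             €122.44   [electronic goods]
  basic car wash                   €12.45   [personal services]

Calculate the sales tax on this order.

Shoe repair €43.49: personal services → 3.25% + 2.5% county = 5.75% → €2.50
Dry cleaning (3 garments) €33.59: personal services → 3.25% + 2.5% county = 5.75% → €1.93
Sushi platter €14.13: restaurant meals → 4% + 0.75% county = 4.75% → €0.67
Noise-cancelling headphones €299.87: electronic goods → 6.25% + 0% county = 6.25% → €18.74
Rotisserie chicken €11.28: restaurant meals → 4% + 0.75% county = 4.75% → €0.54
Watch battery replacement €11.80: personal services → 3.25% + 2.5% county = 5.75% → €0.68
Key duplication €5.63: personal services → 3.25% + 2.5% county = 5.75% → €0.32
Haircut €67.04: personal services → 3.25% + 2.5% county = 5.75% → €3.85
Canvas tote bag €8.92: all other tangible goods → 3% + 0% county = 3% → €0.27
External SSD (1 TB) €122.44: electronic goods → 6.25% + 0% county = 6.25% → €7.65
Basic car wash €12.45: personal services → 3.25% + 2.5% county = 5.75% → €0.72
Total tax = €2.50 + €1.93 + €0.67 + €18.74 + €0.54 + €0.68 + €0.32 + €3.85 + €0.27 + €7.65 + €0.72 = €37.87

€37.87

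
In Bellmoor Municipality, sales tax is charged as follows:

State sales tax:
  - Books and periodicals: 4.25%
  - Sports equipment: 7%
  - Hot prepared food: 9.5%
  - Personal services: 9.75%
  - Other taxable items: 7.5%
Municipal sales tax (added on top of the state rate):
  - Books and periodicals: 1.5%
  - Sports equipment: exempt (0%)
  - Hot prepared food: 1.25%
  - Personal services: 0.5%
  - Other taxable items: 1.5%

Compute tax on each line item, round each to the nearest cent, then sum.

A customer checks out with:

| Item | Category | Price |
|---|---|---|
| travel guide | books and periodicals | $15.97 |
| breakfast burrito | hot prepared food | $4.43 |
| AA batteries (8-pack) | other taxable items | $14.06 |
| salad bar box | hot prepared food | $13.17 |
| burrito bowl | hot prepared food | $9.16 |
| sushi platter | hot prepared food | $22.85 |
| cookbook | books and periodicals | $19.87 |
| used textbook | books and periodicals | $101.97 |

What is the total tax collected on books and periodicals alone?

$7.92

Travel guide $15.97: books and periodicals → 4.25% + 1.5% municipal = 5.75% → $0.92
Cookbook $19.87: books and periodicals → 4.25% + 1.5% municipal = 5.75% → $1.14
Used textbook $101.97: books and periodicals → 4.25% + 1.5% municipal = 5.75% → $5.86
Tax on books and periodicals = $0.92 + $1.14 + $5.86 = $7.92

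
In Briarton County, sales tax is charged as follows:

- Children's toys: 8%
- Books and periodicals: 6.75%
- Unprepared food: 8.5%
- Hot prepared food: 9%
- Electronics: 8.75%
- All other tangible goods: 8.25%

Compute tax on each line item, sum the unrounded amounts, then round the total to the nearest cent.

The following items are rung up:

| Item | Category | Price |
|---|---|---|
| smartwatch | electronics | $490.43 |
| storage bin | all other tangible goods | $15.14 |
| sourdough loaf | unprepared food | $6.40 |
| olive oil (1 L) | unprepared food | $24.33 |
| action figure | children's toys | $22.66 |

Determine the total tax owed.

Smartwatch $490.43: electronics → 8.75% → $42.912625
Storage bin $15.14: all other tangible goods → 8.25% → $1.24905
Sourdough loaf $6.40: unprepared food → 8.5% → $0.544
Olive oil (1 L) $24.33: unprepared food → 8.5% → $2.06805
Action figure $22.66: children's toys → 8% → $1.8128
Unrounded tax sum = $48.586525 → $48.59

$48.59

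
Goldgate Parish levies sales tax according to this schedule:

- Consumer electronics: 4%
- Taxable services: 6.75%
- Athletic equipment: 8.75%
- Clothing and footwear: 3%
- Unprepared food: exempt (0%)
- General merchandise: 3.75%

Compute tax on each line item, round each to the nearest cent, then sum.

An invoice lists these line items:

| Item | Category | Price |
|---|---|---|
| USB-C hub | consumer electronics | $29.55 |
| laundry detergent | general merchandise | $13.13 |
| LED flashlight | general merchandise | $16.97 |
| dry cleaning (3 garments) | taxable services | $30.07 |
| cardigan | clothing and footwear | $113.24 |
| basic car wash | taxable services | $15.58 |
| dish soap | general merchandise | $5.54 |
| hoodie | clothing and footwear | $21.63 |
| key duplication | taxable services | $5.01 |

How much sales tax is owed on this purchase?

USB-C hub $29.55: consumer electronics → 4% → $1.18
Laundry detergent $13.13: general merchandise → 3.75% → $0.49
LED flashlight $16.97: general merchandise → 3.75% → $0.64
Dry cleaning (3 garments) $30.07: taxable services → 6.75% → $2.03
Cardigan $113.24: clothing and footwear → 3% → $3.40
Basic car wash $15.58: taxable services → 6.75% → $1.05
Dish soap $5.54: general merchandise → 3.75% → $0.21
Hoodie $21.63: clothing and footwear → 3% → $0.65
Key duplication $5.01: taxable services → 6.75% → $0.34
Total tax = $1.18 + $0.49 + $0.64 + $2.03 + $3.40 + $1.05 + $0.21 + $0.65 + $0.34 = $9.99

$9.99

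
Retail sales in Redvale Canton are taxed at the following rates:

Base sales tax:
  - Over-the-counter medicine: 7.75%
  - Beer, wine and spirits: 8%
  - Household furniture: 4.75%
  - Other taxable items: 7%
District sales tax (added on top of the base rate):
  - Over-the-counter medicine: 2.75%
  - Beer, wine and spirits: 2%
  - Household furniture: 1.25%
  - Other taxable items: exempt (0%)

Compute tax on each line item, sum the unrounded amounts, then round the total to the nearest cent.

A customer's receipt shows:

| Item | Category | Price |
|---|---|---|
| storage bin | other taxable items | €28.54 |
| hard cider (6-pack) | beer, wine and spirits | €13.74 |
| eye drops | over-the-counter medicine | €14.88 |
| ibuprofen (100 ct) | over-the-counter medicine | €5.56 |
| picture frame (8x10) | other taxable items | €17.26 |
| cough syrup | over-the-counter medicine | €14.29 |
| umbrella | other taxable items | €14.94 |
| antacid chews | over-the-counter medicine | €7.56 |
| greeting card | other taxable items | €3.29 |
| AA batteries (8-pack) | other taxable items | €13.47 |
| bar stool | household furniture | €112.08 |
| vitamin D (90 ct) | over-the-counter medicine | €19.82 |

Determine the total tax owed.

Storage bin €28.54: other taxable items → 7% + 0% district = 7% → €1.9978
Hard cider (6-pack) €13.74: beer, wine and spirits → 8% + 2% district = 10% → €1.374
Eye drops €14.88: over-the-counter medicine → 7.75% + 2.75% district = 10.5% → €1.5624
Ibuprofen (100 ct) €5.56: over-the-counter medicine → 7.75% + 2.75% district = 10.5% → €0.5838
Picture frame (8x10) €17.26: other taxable items → 7% + 0% district = 7% → €1.2082
Cough syrup €14.29: over-the-counter medicine → 7.75% + 2.75% district = 10.5% → €1.50045
Umbrella €14.94: other taxable items → 7% + 0% district = 7% → €1.0458
Antacid chews €7.56: over-the-counter medicine → 7.75% + 2.75% district = 10.5% → €0.7938
Greeting card €3.29: other taxable items → 7% + 0% district = 7% → €0.2303
AA batteries (8-pack) €13.47: other taxable items → 7% + 0% district = 7% → €0.9429
Bar stool €112.08: household furniture → 4.75% + 1.25% district = 6% → €6.7248
Vitamin D (90 ct) €19.82: over-the-counter medicine → 7.75% + 2.75% district = 10.5% → €2.0811
Unrounded tax sum = €20.04535 → €20.05

€20.05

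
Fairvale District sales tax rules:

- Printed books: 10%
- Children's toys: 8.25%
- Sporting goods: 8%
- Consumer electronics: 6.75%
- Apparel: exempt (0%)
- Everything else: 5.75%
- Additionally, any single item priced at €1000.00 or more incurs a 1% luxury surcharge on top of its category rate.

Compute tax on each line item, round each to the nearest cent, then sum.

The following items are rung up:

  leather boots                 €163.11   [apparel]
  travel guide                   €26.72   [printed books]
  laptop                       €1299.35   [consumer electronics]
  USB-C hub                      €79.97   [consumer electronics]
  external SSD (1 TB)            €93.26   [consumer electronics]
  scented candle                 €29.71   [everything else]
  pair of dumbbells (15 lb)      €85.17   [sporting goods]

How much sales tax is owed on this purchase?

Leather boots €163.11: apparel → 0% → €0.00
Travel guide €26.72: printed books → 10% → €2.67
Laptop €1299.35: consumer electronics → 6.75% + 1% surcharge = 7.75% → €100.70
USB-C hub €79.97: consumer electronics → 6.75% → €5.40
External SSD (1 TB) €93.26: consumer electronics → 6.75% → €6.30
Scented candle €29.71: everything else → 5.75% → €1.71
Pair of dumbbells (15 lb) €85.17: sporting goods → 8% → €6.81
Total tax = €2.67 + €100.70 + €5.40 + €6.30 + €1.71 + €6.81 = €123.59

€123.59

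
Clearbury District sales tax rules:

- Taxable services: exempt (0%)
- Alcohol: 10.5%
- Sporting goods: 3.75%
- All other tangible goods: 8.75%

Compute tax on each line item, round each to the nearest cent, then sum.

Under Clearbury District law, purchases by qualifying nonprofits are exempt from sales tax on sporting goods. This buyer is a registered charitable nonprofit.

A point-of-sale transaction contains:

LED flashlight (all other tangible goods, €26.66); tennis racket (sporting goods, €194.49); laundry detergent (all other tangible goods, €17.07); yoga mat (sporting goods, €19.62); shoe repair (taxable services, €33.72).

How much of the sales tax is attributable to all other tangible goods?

LED flashlight €26.66: all other tangible goods → 8.75% → €2.33
Laundry detergent €17.07: all other tangible goods → 8.75% → €1.49
Tax on all other tangible goods = €2.33 + €1.49 = €3.82

€3.82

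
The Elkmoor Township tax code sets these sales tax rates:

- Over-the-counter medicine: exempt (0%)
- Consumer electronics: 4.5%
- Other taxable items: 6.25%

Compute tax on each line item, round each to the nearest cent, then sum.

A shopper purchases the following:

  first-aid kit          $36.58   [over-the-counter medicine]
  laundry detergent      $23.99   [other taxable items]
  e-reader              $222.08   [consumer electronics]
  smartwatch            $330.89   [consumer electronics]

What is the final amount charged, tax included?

$639.92

First-aid kit $36.58: over-the-counter medicine → 0% → $0.00
Laundry detergent $23.99: other taxable items → 6.25% → $1.50
E-reader $222.08: consumer electronics → 4.5% → $9.99
Smartwatch $330.89: consumer electronics → 4.5% → $14.89
Subtotal = $613.54; tax = $26.38; total due = $639.92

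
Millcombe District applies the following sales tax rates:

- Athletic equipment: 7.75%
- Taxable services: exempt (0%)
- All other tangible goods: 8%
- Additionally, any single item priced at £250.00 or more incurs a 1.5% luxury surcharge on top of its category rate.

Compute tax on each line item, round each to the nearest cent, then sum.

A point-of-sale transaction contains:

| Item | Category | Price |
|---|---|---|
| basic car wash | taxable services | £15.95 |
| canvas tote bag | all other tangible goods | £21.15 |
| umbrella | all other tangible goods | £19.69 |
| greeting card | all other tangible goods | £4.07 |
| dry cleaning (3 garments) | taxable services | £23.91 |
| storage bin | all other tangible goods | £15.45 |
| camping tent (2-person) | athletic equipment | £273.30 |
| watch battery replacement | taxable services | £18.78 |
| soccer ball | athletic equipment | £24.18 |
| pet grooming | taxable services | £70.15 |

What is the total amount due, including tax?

£518.62

Basic car wash £15.95: taxable services → 0% → £0.00
Canvas tote bag £21.15: all other tangible goods → 8% → £1.69
Umbrella £19.69: all other tangible goods → 8% → £1.58
Greeting card £4.07: all other tangible goods → 8% → £0.33
Dry cleaning (3 garments) £23.91: taxable services → 0% → £0.00
Storage bin £15.45: all other tangible goods → 8% → £1.24
Camping tent (2-person) £273.30: athletic equipment → 7.75% + 1.5% surcharge = 9.25% → £25.28
Watch battery replacement £18.78: taxable services → 0% → £0.00
Soccer ball £24.18: athletic equipment → 7.75% → £1.87
Pet grooming £70.15: taxable services → 0% → £0.00
Subtotal = £486.63; tax = £31.99; total due = £518.62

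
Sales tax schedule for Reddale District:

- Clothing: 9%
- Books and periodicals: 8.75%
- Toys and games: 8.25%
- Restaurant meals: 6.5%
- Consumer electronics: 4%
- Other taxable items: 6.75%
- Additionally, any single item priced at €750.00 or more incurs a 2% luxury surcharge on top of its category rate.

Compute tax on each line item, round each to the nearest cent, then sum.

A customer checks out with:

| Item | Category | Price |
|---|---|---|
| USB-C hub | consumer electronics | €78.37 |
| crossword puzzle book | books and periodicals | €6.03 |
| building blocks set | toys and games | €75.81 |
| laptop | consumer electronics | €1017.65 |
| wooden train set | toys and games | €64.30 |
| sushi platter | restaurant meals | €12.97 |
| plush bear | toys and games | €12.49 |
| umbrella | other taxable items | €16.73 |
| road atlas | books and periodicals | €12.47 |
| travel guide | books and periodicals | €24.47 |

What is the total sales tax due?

€82.50

USB-C hub €78.37: consumer electronics → 4% → €3.13
Crossword puzzle book €6.03: books and periodicals → 8.75% → €0.53
Building blocks set €75.81: toys and games → 8.25% → €6.25
Laptop €1017.65: consumer electronics → 4% + 2% surcharge = 6% → €61.06
Wooden train set €64.30: toys and games → 8.25% → €5.30
Sushi platter €12.97: restaurant meals → 6.5% → €0.84
Plush bear €12.49: toys and games → 8.25% → €1.03
Umbrella €16.73: other taxable items → 6.75% → €1.13
Road atlas €12.47: books and periodicals → 8.75% → €1.09
Travel guide €24.47: books and periodicals → 8.75% → €2.14
Total tax = €3.13 + €0.53 + €6.25 + €61.06 + €5.30 + €0.84 + €1.03 + €1.13 + €1.09 + €2.14 = €82.50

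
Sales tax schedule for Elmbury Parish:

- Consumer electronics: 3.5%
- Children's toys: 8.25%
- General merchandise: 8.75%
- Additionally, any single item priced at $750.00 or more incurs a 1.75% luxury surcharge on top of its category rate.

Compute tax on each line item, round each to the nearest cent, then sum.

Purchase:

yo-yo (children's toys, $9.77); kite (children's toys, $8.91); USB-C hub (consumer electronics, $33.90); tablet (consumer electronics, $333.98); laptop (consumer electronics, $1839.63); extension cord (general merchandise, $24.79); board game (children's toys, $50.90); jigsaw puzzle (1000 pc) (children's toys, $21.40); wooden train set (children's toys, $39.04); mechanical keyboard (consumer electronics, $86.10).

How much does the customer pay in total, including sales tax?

Yo-yo $9.77: children's toys → 8.25% → $0.81
Kite $8.91: children's toys → 8.25% → $0.74
USB-C hub $33.90: consumer electronics → 3.5% → $1.19
Tablet $333.98: consumer electronics → 3.5% → $11.69
Laptop $1839.63: consumer electronics → 3.5% + 1.75% surcharge = 5.25% → $96.58
Extension cord $24.79: general merchandise → 8.75% → $2.17
Board game $50.90: children's toys → 8.25% → $4.20
Jigsaw puzzle (1000 pc) $21.40: children's toys → 8.25% → $1.77
Wooden train set $39.04: children's toys → 8.25% → $3.22
Mechanical keyboard $86.10: consumer electronics → 3.5% → $3.01
Subtotal = $2448.42; tax = $125.38; total due = $2573.80

$2573.80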